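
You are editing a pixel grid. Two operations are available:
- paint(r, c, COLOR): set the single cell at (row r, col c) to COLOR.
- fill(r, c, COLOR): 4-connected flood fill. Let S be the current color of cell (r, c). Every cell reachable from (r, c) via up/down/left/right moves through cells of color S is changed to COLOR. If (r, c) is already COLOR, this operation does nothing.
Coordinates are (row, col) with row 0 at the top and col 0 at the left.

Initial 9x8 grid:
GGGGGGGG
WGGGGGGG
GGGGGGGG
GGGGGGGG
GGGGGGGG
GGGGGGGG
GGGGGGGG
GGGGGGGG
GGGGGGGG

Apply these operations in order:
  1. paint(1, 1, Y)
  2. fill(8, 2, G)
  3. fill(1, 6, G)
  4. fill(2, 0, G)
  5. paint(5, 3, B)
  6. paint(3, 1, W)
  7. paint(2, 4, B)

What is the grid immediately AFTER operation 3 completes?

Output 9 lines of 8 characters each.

After op 1 paint(1,1,Y):
GGGGGGGG
WYGGGGGG
GGGGGGGG
GGGGGGGG
GGGGGGGG
GGGGGGGG
GGGGGGGG
GGGGGGGG
GGGGGGGG
After op 2 fill(8,2,G) [0 cells changed]:
GGGGGGGG
WYGGGGGG
GGGGGGGG
GGGGGGGG
GGGGGGGG
GGGGGGGG
GGGGGGGG
GGGGGGGG
GGGGGGGG
After op 3 fill(1,6,G) [0 cells changed]:
GGGGGGGG
WYGGGGGG
GGGGGGGG
GGGGGGGG
GGGGGGGG
GGGGGGGG
GGGGGGGG
GGGGGGGG
GGGGGGGG

Answer: GGGGGGGG
WYGGGGGG
GGGGGGGG
GGGGGGGG
GGGGGGGG
GGGGGGGG
GGGGGGGG
GGGGGGGG
GGGGGGGG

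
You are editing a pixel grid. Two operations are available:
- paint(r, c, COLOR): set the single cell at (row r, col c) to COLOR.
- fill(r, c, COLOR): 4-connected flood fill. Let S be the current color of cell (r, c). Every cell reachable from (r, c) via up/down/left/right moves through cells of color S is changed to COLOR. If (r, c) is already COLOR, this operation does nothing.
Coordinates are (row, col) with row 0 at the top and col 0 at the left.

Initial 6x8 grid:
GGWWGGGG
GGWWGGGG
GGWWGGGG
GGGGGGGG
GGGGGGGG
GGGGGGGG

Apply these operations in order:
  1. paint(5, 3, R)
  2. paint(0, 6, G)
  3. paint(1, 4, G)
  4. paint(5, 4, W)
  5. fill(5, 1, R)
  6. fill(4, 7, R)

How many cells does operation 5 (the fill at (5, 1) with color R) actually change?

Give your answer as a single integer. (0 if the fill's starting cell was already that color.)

After op 1 paint(5,3,R):
GGWWGGGG
GGWWGGGG
GGWWGGGG
GGGGGGGG
GGGGGGGG
GGGRGGGG
After op 2 paint(0,6,G):
GGWWGGGG
GGWWGGGG
GGWWGGGG
GGGGGGGG
GGGGGGGG
GGGRGGGG
After op 3 paint(1,4,G):
GGWWGGGG
GGWWGGGG
GGWWGGGG
GGGGGGGG
GGGGGGGG
GGGRGGGG
After op 4 paint(5,4,W):
GGWWGGGG
GGWWGGGG
GGWWGGGG
GGGGGGGG
GGGGGGGG
GGGRWGGG
After op 5 fill(5,1,R) [40 cells changed]:
RRWWRRRR
RRWWRRRR
RRWWRRRR
RRRRRRRR
RRRRRRRR
RRRRWRRR

Answer: 40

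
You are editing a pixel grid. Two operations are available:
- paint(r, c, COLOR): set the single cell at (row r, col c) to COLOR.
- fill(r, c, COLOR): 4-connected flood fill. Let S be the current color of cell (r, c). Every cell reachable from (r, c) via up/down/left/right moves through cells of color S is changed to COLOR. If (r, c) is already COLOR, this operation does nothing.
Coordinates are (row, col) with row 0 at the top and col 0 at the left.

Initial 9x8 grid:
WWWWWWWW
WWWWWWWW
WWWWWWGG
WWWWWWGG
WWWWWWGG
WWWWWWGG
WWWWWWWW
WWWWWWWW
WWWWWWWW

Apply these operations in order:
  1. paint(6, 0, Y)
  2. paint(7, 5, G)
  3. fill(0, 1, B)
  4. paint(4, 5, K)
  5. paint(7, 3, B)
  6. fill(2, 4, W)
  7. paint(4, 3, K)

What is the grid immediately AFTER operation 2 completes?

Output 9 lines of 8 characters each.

After op 1 paint(6,0,Y):
WWWWWWWW
WWWWWWWW
WWWWWWGG
WWWWWWGG
WWWWWWGG
WWWWWWGG
YWWWWWWW
WWWWWWWW
WWWWWWWW
After op 2 paint(7,5,G):
WWWWWWWW
WWWWWWWW
WWWWWWGG
WWWWWWGG
WWWWWWGG
WWWWWWGG
YWWWWWWW
WWWWWGWW
WWWWWWWW

Answer: WWWWWWWW
WWWWWWWW
WWWWWWGG
WWWWWWGG
WWWWWWGG
WWWWWWGG
YWWWWWWW
WWWWWGWW
WWWWWWWW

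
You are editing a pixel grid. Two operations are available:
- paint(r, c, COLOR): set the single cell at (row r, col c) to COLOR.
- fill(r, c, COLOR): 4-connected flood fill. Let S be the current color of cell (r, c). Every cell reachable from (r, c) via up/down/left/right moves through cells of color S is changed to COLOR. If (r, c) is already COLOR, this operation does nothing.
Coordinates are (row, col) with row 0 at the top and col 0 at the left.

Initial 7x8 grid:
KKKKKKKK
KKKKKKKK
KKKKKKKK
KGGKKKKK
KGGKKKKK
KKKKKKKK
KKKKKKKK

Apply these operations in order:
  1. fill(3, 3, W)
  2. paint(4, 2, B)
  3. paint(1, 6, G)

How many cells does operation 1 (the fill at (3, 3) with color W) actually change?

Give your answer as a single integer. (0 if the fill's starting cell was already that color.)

Answer: 52

Derivation:
After op 1 fill(3,3,W) [52 cells changed]:
WWWWWWWW
WWWWWWWW
WWWWWWWW
WGGWWWWW
WGGWWWWW
WWWWWWWW
WWWWWWWW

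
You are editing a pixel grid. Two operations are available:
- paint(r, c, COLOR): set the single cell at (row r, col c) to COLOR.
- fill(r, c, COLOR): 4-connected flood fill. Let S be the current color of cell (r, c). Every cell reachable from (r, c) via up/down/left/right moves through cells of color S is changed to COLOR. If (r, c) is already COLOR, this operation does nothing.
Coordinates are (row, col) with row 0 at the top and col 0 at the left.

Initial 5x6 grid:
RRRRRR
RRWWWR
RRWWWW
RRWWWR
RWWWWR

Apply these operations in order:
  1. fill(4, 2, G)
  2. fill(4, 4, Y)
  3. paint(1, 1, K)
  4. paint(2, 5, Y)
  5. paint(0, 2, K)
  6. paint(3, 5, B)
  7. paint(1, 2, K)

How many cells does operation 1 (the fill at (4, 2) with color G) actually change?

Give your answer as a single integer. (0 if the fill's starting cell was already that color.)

Answer: 14

Derivation:
After op 1 fill(4,2,G) [14 cells changed]:
RRRRRR
RRGGGR
RRGGGG
RRGGGR
RGGGGR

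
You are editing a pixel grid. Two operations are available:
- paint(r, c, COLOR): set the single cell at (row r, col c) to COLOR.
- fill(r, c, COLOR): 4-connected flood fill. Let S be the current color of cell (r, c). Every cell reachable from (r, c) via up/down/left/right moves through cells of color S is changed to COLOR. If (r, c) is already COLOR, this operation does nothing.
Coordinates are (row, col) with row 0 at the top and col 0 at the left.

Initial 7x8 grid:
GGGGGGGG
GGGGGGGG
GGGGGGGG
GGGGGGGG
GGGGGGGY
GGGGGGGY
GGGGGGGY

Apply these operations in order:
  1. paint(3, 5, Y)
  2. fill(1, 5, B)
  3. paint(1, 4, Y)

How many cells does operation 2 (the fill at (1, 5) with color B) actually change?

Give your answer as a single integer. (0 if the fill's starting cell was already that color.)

After op 1 paint(3,5,Y):
GGGGGGGG
GGGGGGGG
GGGGGGGG
GGGGGYGG
GGGGGGGY
GGGGGGGY
GGGGGGGY
After op 2 fill(1,5,B) [52 cells changed]:
BBBBBBBB
BBBBBBBB
BBBBBBBB
BBBBBYBB
BBBBBBBY
BBBBBBBY
BBBBBBBY

Answer: 52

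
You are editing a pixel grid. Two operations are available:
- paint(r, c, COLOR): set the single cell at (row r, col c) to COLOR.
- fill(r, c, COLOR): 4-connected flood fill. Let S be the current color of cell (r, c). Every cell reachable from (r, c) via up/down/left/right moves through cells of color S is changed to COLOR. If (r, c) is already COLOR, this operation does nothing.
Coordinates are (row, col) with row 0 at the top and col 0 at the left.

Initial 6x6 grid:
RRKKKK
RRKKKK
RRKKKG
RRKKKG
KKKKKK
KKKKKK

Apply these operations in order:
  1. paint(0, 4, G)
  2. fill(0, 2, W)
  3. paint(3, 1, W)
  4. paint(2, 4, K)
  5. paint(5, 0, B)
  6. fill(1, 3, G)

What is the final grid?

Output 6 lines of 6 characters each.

After op 1 paint(0,4,G):
RRKKGK
RRKKKK
RRKKKG
RRKKKG
KKKKKK
KKKKKK
After op 2 fill(0,2,W) [25 cells changed]:
RRWWGW
RRWWWW
RRWWWG
RRWWWG
WWWWWW
WWWWWW
After op 3 paint(3,1,W):
RRWWGW
RRWWWW
RRWWWG
RWWWWG
WWWWWW
WWWWWW
After op 4 paint(2,4,K):
RRWWGW
RRWWWW
RRWWKG
RWWWWG
WWWWWW
WWWWWW
After op 5 paint(5,0,B):
RRWWGW
RRWWWW
RRWWKG
RWWWWG
WWWWWW
BWWWWW
After op 6 fill(1,3,G) [24 cells changed]:
RRGGGG
RRGGGG
RRGGKG
RGGGGG
GGGGGG
BGGGGG

Answer: RRGGGG
RRGGGG
RRGGKG
RGGGGG
GGGGGG
BGGGGG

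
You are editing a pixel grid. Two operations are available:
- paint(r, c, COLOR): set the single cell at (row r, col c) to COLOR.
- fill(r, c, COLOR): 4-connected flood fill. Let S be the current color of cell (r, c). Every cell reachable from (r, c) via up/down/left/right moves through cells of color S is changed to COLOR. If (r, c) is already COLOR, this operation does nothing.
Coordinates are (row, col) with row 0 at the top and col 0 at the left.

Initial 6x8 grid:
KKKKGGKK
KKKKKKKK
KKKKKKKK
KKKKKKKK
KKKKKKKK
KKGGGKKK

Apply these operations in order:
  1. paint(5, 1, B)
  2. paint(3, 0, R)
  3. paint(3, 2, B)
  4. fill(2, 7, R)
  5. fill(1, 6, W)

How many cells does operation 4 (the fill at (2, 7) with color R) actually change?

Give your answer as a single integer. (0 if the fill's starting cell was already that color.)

After op 1 paint(5,1,B):
KKKKGGKK
KKKKKKKK
KKKKKKKK
KKKKKKKK
KKKKKKKK
KBGGGKKK
After op 2 paint(3,0,R):
KKKKGGKK
KKKKKKKK
KKKKKKKK
RKKKKKKK
KKKKKKKK
KBGGGKKK
After op 3 paint(3,2,B):
KKKKGGKK
KKKKKKKK
KKKKKKKK
RKBKKKKK
KKKKKKKK
KBGGGKKK
After op 4 fill(2,7,R) [40 cells changed]:
RRRRGGRR
RRRRRRRR
RRRRRRRR
RRBRRRRR
RRRRRRRR
RBGGGRRR

Answer: 40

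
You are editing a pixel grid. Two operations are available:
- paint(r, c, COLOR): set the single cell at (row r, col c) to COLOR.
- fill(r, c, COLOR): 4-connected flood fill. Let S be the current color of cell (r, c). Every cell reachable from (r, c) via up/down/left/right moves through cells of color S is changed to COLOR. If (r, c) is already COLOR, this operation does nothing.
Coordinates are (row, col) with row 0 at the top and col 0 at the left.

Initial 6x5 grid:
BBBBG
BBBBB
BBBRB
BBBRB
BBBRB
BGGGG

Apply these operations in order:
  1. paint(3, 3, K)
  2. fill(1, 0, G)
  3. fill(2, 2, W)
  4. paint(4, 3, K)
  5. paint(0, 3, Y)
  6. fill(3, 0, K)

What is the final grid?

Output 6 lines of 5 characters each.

Answer: KKKYK
KKKKK
KKKRK
KKKKK
KKKKK
KKKKK

Derivation:
After op 1 paint(3,3,K):
BBBBG
BBBBB
BBBRB
BBBKB
BBBRB
BGGGG
After op 2 fill(1,0,G) [22 cells changed]:
GGGGG
GGGGG
GGGRG
GGGKG
GGGRG
GGGGG
After op 3 fill(2,2,W) [27 cells changed]:
WWWWW
WWWWW
WWWRW
WWWKW
WWWRW
WWWWW
After op 4 paint(4,3,K):
WWWWW
WWWWW
WWWRW
WWWKW
WWWKW
WWWWW
After op 5 paint(0,3,Y):
WWWYW
WWWWW
WWWRW
WWWKW
WWWKW
WWWWW
After op 6 fill(3,0,K) [26 cells changed]:
KKKYK
KKKKK
KKKRK
KKKKK
KKKKK
KKKKK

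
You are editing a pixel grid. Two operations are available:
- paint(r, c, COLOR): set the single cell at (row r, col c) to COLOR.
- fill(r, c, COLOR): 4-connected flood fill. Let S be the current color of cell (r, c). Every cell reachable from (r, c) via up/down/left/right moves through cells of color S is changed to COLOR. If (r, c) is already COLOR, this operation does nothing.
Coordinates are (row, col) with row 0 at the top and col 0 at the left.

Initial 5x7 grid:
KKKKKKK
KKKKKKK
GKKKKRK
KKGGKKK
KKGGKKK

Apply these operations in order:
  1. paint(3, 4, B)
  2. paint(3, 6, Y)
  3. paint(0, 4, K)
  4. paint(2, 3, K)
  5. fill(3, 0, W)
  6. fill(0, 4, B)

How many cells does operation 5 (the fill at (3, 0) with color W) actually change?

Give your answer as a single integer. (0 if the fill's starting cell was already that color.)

After op 1 paint(3,4,B):
KKKKKKK
KKKKKKK
GKKKKRK
KKGGBKK
KKGGKKK
After op 2 paint(3,6,Y):
KKKKKKK
KKKKKKK
GKKKKRK
KKGGBKY
KKGGKKK
After op 3 paint(0,4,K):
KKKKKKK
KKKKKKK
GKKKKRK
KKGGBKY
KKGGKKK
After op 4 paint(2,3,K):
KKKKKKK
KKKKKKK
GKKKKRK
KKGGBKY
KKGGKKK
After op 5 fill(3,0,W) [23 cells changed]:
WWWWWWW
WWWWWWW
GWWWWRW
WWGGBKY
WWGGKKK

Answer: 23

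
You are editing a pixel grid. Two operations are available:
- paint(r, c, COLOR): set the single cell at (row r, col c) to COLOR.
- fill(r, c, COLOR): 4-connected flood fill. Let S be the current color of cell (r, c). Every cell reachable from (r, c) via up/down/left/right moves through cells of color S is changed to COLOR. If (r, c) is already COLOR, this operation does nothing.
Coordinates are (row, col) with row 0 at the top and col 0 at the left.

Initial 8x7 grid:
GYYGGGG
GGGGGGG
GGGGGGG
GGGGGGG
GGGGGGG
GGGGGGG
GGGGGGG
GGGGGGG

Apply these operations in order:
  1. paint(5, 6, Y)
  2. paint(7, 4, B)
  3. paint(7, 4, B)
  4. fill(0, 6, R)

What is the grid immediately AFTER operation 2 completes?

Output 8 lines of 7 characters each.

After op 1 paint(5,6,Y):
GYYGGGG
GGGGGGG
GGGGGGG
GGGGGGG
GGGGGGG
GGGGGGY
GGGGGGG
GGGGGGG
After op 2 paint(7,4,B):
GYYGGGG
GGGGGGG
GGGGGGG
GGGGGGG
GGGGGGG
GGGGGGY
GGGGGGG
GGGGBGG

Answer: GYYGGGG
GGGGGGG
GGGGGGG
GGGGGGG
GGGGGGG
GGGGGGY
GGGGGGG
GGGGBGG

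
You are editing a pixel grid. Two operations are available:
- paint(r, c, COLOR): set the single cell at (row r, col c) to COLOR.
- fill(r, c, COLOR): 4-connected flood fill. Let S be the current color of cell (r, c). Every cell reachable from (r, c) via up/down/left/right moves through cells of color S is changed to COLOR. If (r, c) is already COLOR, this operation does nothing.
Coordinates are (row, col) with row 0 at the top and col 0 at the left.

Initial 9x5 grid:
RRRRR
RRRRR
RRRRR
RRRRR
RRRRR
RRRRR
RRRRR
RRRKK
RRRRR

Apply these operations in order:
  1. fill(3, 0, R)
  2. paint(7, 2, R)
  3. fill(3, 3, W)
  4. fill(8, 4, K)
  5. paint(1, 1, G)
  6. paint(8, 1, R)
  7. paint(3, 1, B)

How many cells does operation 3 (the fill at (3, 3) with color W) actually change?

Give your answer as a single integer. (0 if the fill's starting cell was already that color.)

After op 1 fill(3,0,R) [0 cells changed]:
RRRRR
RRRRR
RRRRR
RRRRR
RRRRR
RRRRR
RRRRR
RRRKK
RRRRR
After op 2 paint(7,2,R):
RRRRR
RRRRR
RRRRR
RRRRR
RRRRR
RRRRR
RRRRR
RRRKK
RRRRR
After op 3 fill(3,3,W) [43 cells changed]:
WWWWW
WWWWW
WWWWW
WWWWW
WWWWW
WWWWW
WWWWW
WWWKK
WWWWW

Answer: 43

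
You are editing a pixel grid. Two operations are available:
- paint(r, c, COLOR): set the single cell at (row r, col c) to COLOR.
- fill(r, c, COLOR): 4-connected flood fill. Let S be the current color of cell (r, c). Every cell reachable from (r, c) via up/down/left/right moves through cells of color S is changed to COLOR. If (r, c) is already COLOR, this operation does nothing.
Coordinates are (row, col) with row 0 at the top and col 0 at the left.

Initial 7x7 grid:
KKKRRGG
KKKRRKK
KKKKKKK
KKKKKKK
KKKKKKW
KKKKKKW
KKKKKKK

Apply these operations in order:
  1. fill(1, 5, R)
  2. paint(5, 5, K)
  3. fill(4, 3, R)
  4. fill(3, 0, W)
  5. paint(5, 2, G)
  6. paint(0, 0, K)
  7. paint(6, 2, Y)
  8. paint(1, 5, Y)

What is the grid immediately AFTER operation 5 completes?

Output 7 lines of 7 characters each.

Answer: WWWWWGG
WWWWWWW
WWWWWWW
WWWWWWW
WWWWWWW
WWGWWKW
WWWWWWW

Derivation:
After op 1 fill(1,5,R) [41 cells changed]:
RRRRRGG
RRRRRRR
RRRRRRR
RRRRRRR
RRRRRRW
RRRRRRW
RRRRRRR
After op 2 paint(5,5,K):
RRRRRGG
RRRRRRR
RRRRRRR
RRRRRRR
RRRRRRW
RRRRRKW
RRRRRRR
After op 3 fill(4,3,R) [0 cells changed]:
RRRRRGG
RRRRRRR
RRRRRRR
RRRRRRR
RRRRRRW
RRRRRKW
RRRRRRR
After op 4 fill(3,0,W) [44 cells changed]:
WWWWWGG
WWWWWWW
WWWWWWW
WWWWWWW
WWWWWWW
WWWWWKW
WWWWWWW
After op 5 paint(5,2,G):
WWWWWGG
WWWWWWW
WWWWWWW
WWWWWWW
WWWWWWW
WWGWWKW
WWWWWWW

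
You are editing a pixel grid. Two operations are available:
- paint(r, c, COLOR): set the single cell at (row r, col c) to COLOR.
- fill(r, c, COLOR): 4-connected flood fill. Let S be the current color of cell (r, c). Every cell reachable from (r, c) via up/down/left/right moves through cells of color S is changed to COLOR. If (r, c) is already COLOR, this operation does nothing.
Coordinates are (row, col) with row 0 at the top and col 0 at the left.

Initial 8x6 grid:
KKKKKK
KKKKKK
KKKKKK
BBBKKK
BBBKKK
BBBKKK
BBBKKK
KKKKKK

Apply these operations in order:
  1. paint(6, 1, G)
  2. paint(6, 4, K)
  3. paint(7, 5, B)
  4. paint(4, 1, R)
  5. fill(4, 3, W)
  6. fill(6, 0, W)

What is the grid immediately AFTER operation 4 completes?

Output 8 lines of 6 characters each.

Answer: KKKKKK
KKKKKK
KKKKKK
BBBKKK
BRBKKK
BBBKKK
BGBKKK
KKKKKB

Derivation:
After op 1 paint(6,1,G):
KKKKKK
KKKKKK
KKKKKK
BBBKKK
BBBKKK
BBBKKK
BGBKKK
KKKKKK
After op 2 paint(6,4,K):
KKKKKK
KKKKKK
KKKKKK
BBBKKK
BBBKKK
BBBKKK
BGBKKK
KKKKKK
After op 3 paint(7,5,B):
KKKKKK
KKKKKK
KKKKKK
BBBKKK
BBBKKK
BBBKKK
BGBKKK
KKKKKB
After op 4 paint(4,1,R):
KKKKKK
KKKKKK
KKKKKK
BBBKKK
BRBKKK
BBBKKK
BGBKKK
KKKKKB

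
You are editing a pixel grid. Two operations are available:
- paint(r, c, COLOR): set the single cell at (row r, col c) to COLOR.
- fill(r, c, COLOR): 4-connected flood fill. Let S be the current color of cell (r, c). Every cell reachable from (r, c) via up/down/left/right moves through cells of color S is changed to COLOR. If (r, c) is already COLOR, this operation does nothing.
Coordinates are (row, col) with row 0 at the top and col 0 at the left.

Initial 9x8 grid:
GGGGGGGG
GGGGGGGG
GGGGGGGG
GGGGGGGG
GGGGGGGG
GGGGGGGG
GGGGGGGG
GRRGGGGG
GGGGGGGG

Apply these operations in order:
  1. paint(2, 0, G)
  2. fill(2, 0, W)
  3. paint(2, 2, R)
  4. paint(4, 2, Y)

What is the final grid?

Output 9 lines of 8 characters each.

Answer: WWWWWWWW
WWWWWWWW
WWRWWWWW
WWWWWWWW
WWYWWWWW
WWWWWWWW
WWWWWWWW
WRRWWWWW
WWWWWWWW

Derivation:
After op 1 paint(2,0,G):
GGGGGGGG
GGGGGGGG
GGGGGGGG
GGGGGGGG
GGGGGGGG
GGGGGGGG
GGGGGGGG
GRRGGGGG
GGGGGGGG
After op 2 fill(2,0,W) [70 cells changed]:
WWWWWWWW
WWWWWWWW
WWWWWWWW
WWWWWWWW
WWWWWWWW
WWWWWWWW
WWWWWWWW
WRRWWWWW
WWWWWWWW
After op 3 paint(2,2,R):
WWWWWWWW
WWWWWWWW
WWRWWWWW
WWWWWWWW
WWWWWWWW
WWWWWWWW
WWWWWWWW
WRRWWWWW
WWWWWWWW
After op 4 paint(4,2,Y):
WWWWWWWW
WWWWWWWW
WWRWWWWW
WWWWWWWW
WWYWWWWW
WWWWWWWW
WWWWWWWW
WRRWWWWW
WWWWWWWW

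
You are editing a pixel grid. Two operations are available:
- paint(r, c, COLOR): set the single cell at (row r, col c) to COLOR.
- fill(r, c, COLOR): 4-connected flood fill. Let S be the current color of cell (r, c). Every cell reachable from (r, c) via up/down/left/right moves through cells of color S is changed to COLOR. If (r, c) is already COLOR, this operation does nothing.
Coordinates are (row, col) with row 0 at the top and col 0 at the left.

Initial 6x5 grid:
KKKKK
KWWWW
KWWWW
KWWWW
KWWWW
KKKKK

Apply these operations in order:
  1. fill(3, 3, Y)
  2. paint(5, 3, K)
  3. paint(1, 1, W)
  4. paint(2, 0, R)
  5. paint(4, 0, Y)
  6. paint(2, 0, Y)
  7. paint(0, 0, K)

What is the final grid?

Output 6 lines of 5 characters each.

Answer: KKKKK
KWYYY
YYYYY
KYYYY
YYYYY
KKKKK

Derivation:
After op 1 fill(3,3,Y) [16 cells changed]:
KKKKK
KYYYY
KYYYY
KYYYY
KYYYY
KKKKK
After op 2 paint(5,3,K):
KKKKK
KYYYY
KYYYY
KYYYY
KYYYY
KKKKK
After op 3 paint(1,1,W):
KKKKK
KWYYY
KYYYY
KYYYY
KYYYY
KKKKK
After op 4 paint(2,0,R):
KKKKK
KWYYY
RYYYY
KYYYY
KYYYY
KKKKK
After op 5 paint(4,0,Y):
KKKKK
KWYYY
RYYYY
KYYYY
YYYYY
KKKKK
After op 6 paint(2,0,Y):
KKKKK
KWYYY
YYYYY
KYYYY
YYYYY
KKKKK
After op 7 paint(0,0,K):
KKKKK
KWYYY
YYYYY
KYYYY
YYYYY
KKKKK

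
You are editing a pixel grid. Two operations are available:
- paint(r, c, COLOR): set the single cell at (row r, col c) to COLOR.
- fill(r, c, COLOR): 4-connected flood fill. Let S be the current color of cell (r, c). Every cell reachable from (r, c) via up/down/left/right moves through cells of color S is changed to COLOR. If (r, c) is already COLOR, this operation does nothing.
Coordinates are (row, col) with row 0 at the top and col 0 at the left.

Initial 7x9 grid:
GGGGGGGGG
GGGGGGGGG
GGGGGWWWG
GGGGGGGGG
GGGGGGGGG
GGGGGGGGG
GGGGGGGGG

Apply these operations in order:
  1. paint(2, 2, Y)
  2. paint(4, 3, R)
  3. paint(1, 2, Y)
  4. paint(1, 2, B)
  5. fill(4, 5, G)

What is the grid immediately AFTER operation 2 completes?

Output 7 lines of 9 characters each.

Answer: GGGGGGGGG
GGGGGGGGG
GGYGGWWWG
GGGGGGGGG
GGGRGGGGG
GGGGGGGGG
GGGGGGGGG

Derivation:
After op 1 paint(2,2,Y):
GGGGGGGGG
GGGGGGGGG
GGYGGWWWG
GGGGGGGGG
GGGGGGGGG
GGGGGGGGG
GGGGGGGGG
After op 2 paint(4,3,R):
GGGGGGGGG
GGGGGGGGG
GGYGGWWWG
GGGGGGGGG
GGGRGGGGG
GGGGGGGGG
GGGGGGGGG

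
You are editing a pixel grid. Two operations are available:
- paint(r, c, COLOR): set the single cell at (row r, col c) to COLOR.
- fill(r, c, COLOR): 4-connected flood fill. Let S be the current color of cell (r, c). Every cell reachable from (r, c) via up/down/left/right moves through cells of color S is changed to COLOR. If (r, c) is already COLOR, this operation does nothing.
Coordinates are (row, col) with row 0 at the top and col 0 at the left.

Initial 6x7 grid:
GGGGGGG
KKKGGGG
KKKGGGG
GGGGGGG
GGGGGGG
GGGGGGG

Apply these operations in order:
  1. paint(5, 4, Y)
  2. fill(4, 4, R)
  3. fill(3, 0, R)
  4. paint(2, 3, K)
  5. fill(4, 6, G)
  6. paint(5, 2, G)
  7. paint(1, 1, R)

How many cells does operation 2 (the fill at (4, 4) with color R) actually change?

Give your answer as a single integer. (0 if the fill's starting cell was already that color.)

Answer: 35

Derivation:
After op 1 paint(5,4,Y):
GGGGGGG
KKKGGGG
KKKGGGG
GGGGGGG
GGGGGGG
GGGGYGG
After op 2 fill(4,4,R) [35 cells changed]:
RRRRRRR
KKKRRRR
KKKRRRR
RRRRRRR
RRRRRRR
RRRRYRR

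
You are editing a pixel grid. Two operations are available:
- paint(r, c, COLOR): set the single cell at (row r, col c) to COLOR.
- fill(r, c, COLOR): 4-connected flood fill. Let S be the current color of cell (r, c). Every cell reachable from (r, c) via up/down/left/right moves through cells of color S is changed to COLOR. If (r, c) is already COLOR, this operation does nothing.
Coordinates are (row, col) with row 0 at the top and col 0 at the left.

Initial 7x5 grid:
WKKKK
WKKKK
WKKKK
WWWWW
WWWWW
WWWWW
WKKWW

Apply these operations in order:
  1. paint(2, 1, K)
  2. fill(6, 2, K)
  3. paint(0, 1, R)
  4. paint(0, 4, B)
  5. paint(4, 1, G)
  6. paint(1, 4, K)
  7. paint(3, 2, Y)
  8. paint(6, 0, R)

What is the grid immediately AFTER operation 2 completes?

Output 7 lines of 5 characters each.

Answer: WKKKK
WKKKK
WKKKK
WWWWW
WWWWW
WWWWW
WKKWW

Derivation:
After op 1 paint(2,1,K):
WKKKK
WKKKK
WKKKK
WWWWW
WWWWW
WWWWW
WKKWW
After op 2 fill(6,2,K) [0 cells changed]:
WKKKK
WKKKK
WKKKK
WWWWW
WWWWW
WWWWW
WKKWW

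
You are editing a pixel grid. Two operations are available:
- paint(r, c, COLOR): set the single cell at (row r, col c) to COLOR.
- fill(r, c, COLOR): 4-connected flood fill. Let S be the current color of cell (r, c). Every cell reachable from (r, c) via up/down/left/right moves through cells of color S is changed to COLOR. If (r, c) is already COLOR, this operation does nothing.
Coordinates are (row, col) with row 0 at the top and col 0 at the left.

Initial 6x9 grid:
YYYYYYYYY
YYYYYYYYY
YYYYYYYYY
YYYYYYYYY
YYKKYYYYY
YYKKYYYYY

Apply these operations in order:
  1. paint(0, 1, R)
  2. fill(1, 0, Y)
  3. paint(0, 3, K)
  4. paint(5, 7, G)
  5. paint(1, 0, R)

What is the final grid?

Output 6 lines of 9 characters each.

Answer: YRYKYYYYY
RYYYYYYYY
YYYYYYYYY
YYYYYYYYY
YYKKYYYYY
YYKKYYYGY

Derivation:
After op 1 paint(0,1,R):
YRYYYYYYY
YYYYYYYYY
YYYYYYYYY
YYYYYYYYY
YYKKYYYYY
YYKKYYYYY
After op 2 fill(1,0,Y) [0 cells changed]:
YRYYYYYYY
YYYYYYYYY
YYYYYYYYY
YYYYYYYYY
YYKKYYYYY
YYKKYYYYY
After op 3 paint(0,3,K):
YRYKYYYYY
YYYYYYYYY
YYYYYYYYY
YYYYYYYYY
YYKKYYYYY
YYKKYYYYY
After op 4 paint(5,7,G):
YRYKYYYYY
YYYYYYYYY
YYYYYYYYY
YYYYYYYYY
YYKKYYYYY
YYKKYYYGY
After op 5 paint(1,0,R):
YRYKYYYYY
RYYYYYYYY
YYYYYYYYY
YYYYYYYYY
YYKKYYYYY
YYKKYYYGY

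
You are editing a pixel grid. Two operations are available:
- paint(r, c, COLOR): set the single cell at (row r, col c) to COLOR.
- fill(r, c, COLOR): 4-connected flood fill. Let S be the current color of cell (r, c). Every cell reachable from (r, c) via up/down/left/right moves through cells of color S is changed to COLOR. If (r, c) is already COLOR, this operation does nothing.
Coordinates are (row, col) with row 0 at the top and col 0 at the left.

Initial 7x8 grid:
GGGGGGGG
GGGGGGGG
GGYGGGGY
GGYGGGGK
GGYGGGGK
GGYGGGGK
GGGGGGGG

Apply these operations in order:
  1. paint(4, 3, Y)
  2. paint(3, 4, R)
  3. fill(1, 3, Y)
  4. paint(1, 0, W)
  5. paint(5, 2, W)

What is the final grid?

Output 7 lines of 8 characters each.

Answer: YYYYYYYY
WYYYYYYY
YYYYYYYY
YYYYRYYK
YYYYYYYK
YYWYYYYK
YYYYYYYY

Derivation:
After op 1 paint(4,3,Y):
GGGGGGGG
GGGGGGGG
GGYGGGGY
GGYGGGGK
GGYYGGGK
GGYGGGGK
GGGGGGGG
After op 2 paint(3,4,R):
GGGGGGGG
GGGGGGGG
GGYGGGGY
GGYGRGGK
GGYYGGGK
GGYGGGGK
GGGGGGGG
After op 3 fill(1,3,Y) [46 cells changed]:
YYYYYYYY
YYYYYYYY
YYYYYYYY
YYYYRYYK
YYYYYYYK
YYYYYYYK
YYYYYYYY
After op 4 paint(1,0,W):
YYYYYYYY
WYYYYYYY
YYYYYYYY
YYYYRYYK
YYYYYYYK
YYYYYYYK
YYYYYYYY
After op 5 paint(5,2,W):
YYYYYYYY
WYYYYYYY
YYYYYYYY
YYYYRYYK
YYYYYYYK
YYWYYYYK
YYYYYYYY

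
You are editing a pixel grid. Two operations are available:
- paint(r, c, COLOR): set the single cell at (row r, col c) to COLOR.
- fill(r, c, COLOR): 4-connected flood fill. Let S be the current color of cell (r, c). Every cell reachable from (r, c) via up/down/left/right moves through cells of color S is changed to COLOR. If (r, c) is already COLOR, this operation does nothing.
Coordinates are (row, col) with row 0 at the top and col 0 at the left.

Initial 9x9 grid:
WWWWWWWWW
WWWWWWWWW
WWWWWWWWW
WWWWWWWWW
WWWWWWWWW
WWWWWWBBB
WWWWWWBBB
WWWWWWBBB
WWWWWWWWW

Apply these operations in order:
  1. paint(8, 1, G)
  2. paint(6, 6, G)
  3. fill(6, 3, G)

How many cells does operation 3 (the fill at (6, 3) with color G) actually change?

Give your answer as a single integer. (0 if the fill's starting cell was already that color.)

After op 1 paint(8,1,G):
WWWWWWWWW
WWWWWWWWW
WWWWWWWWW
WWWWWWWWW
WWWWWWWWW
WWWWWWBBB
WWWWWWBBB
WWWWWWBBB
WGWWWWWWW
After op 2 paint(6,6,G):
WWWWWWWWW
WWWWWWWWW
WWWWWWWWW
WWWWWWWWW
WWWWWWWWW
WWWWWWBBB
WWWWWWGBB
WWWWWWBBB
WGWWWWWWW
After op 3 fill(6,3,G) [71 cells changed]:
GGGGGGGGG
GGGGGGGGG
GGGGGGGGG
GGGGGGGGG
GGGGGGGGG
GGGGGGBBB
GGGGGGGBB
GGGGGGBBB
GGGGGGGGG

Answer: 71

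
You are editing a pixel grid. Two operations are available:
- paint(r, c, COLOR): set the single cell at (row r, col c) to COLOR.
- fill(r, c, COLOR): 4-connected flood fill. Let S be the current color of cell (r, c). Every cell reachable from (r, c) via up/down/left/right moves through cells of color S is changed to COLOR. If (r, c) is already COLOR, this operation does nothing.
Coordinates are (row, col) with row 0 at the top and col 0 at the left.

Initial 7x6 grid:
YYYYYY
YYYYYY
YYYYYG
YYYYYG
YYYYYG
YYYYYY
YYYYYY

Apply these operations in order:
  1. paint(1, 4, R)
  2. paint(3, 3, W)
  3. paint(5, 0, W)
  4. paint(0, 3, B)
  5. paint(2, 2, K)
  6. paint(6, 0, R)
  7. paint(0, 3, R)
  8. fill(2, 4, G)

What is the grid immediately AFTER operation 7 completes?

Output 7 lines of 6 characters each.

After op 1 paint(1,4,R):
YYYYYY
YYYYRY
YYYYYG
YYYYYG
YYYYYG
YYYYYY
YYYYYY
After op 2 paint(3,3,W):
YYYYYY
YYYYRY
YYYYYG
YYYWYG
YYYYYG
YYYYYY
YYYYYY
After op 3 paint(5,0,W):
YYYYYY
YYYYRY
YYYYYG
YYYWYG
YYYYYG
WYYYYY
YYYYYY
After op 4 paint(0,3,B):
YYYBYY
YYYYRY
YYYYYG
YYYWYG
YYYYYG
WYYYYY
YYYYYY
After op 5 paint(2,2,K):
YYYBYY
YYYYRY
YYKYYG
YYYWYG
YYYYYG
WYYYYY
YYYYYY
After op 6 paint(6,0,R):
YYYBYY
YYYYRY
YYKYYG
YYYWYG
YYYYYG
WYYYYY
RYYYYY
After op 7 paint(0,3,R):
YYYRYY
YYYYRY
YYKYYG
YYYWYG
YYYYYG
WYYYYY
RYYYYY

Answer: YYYRYY
YYYYRY
YYKYYG
YYYWYG
YYYYYG
WYYYYY
RYYYYY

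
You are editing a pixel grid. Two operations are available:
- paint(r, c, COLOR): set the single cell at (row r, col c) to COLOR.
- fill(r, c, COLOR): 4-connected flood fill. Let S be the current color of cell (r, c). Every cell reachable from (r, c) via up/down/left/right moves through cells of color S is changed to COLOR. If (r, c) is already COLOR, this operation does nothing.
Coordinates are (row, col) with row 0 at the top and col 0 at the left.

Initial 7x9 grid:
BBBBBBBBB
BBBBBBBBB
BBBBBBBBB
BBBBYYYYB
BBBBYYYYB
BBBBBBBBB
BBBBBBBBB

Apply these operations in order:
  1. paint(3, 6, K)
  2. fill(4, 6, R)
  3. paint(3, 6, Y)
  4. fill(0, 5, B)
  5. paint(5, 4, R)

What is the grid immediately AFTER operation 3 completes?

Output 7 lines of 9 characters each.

Answer: BBBBBBBBB
BBBBBBBBB
BBBBBBBBB
BBBBRRYRB
BBBBRRRRB
BBBBBBBBB
BBBBBBBBB

Derivation:
After op 1 paint(3,6,K):
BBBBBBBBB
BBBBBBBBB
BBBBBBBBB
BBBBYYKYB
BBBBYYYYB
BBBBBBBBB
BBBBBBBBB
After op 2 fill(4,6,R) [7 cells changed]:
BBBBBBBBB
BBBBBBBBB
BBBBBBBBB
BBBBRRKRB
BBBBRRRRB
BBBBBBBBB
BBBBBBBBB
After op 3 paint(3,6,Y):
BBBBBBBBB
BBBBBBBBB
BBBBBBBBB
BBBBRRYRB
BBBBRRRRB
BBBBBBBBB
BBBBBBBBB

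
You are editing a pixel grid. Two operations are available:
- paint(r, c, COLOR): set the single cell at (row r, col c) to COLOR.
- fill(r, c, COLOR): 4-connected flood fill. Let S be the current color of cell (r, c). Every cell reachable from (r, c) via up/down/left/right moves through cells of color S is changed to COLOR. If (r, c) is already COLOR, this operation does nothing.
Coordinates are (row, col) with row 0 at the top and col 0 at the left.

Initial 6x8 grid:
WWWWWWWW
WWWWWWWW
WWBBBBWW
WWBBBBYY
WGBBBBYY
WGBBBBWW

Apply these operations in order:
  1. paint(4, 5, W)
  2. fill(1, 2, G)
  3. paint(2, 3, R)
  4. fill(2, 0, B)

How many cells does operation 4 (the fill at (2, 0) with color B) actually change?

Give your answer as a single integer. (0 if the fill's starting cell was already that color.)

After op 1 paint(4,5,W):
WWWWWWWW
WWWWWWWW
WWBBBBWW
WWBBBBYY
WGBBBWYY
WGBBBBWW
After op 2 fill(1,2,G) [24 cells changed]:
GGGGGGGG
GGGGGGGG
GGBBBBGG
GGBBBBYY
GGBBBWYY
GGBBBBWW
After op 3 paint(2,3,R):
GGGGGGGG
GGGGGGGG
GGBRBBGG
GGBBBBYY
GGBBBWYY
GGBBBBWW
After op 4 fill(2,0,B) [26 cells changed]:
BBBBBBBB
BBBBBBBB
BBBRBBBB
BBBBBBYY
BBBBBWYY
BBBBBBWW

Answer: 26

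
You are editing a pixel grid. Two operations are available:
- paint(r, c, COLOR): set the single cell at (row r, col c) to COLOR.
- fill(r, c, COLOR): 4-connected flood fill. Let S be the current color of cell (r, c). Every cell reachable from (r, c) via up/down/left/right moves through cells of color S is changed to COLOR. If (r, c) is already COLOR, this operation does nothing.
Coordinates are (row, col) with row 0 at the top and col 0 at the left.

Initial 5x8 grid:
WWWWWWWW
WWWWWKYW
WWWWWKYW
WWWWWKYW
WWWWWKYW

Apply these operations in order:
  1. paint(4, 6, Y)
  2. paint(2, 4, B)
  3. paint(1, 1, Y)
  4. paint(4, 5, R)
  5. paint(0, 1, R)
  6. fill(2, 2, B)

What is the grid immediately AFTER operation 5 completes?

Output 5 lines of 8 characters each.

Answer: WRWWWWWW
WYWWWKYW
WWWWBKYW
WWWWWKYW
WWWWWRYW

Derivation:
After op 1 paint(4,6,Y):
WWWWWWWW
WWWWWKYW
WWWWWKYW
WWWWWKYW
WWWWWKYW
After op 2 paint(2,4,B):
WWWWWWWW
WWWWWKYW
WWWWBKYW
WWWWWKYW
WWWWWKYW
After op 3 paint(1,1,Y):
WWWWWWWW
WYWWWKYW
WWWWBKYW
WWWWWKYW
WWWWWKYW
After op 4 paint(4,5,R):
WWWWWWWW
WYWWWKYW
WWWWBKYW
WWWWWKYW
WWWWWRYW
After op 5 paint(0,1,R):
WRWWWWWW
WYWWWKYW
WWWWBKYW
WWWWWKYW
WWWWWRYW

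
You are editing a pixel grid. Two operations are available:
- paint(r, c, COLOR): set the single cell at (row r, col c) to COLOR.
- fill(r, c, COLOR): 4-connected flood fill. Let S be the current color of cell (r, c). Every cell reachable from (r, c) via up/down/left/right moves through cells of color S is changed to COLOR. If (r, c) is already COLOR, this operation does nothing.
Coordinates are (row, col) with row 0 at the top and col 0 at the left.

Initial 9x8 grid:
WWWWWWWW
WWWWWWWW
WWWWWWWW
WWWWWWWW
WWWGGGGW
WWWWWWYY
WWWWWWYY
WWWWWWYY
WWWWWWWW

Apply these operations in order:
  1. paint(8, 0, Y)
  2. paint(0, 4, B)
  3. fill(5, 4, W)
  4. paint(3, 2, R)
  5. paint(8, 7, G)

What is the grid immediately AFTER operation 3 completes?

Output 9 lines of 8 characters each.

Answer: WWWWBWWW
WWWWWWWW
WWWWWWWW
WWWWWWWW
WWWGGGGW
WWWWWWYY
WWWWWWYY
WWWWWWYY
YWWWWWWW

Derivation:
After op 1 paint(8,0,Y):
WWWWWWWW
WWWWWWWW
WWWWWWWW
WWWWWWWW
WWWGGGGW
WWWWWWYY
WWWWWWYY
WWWWWWYY
YWWWWWWW
After op 2 paint(0,4,B):
WWWWBWWW
WWWWWWWW
WWWWWWWW
WWWWWWWW
WWWGGGGW
WWWWWWYY
WWWWWWYY
WWWWWWYY
YWWWWWWW
After op 3 fill(5,4,W) [0 cells changed]:
WWWWBWWW
WWWWWWWW
WWWWWWWW
WWWWWWWW
WWWGGGGW
WWWWWWYY
WWWWWWYY
WWWWWWYY
YWWWWWWW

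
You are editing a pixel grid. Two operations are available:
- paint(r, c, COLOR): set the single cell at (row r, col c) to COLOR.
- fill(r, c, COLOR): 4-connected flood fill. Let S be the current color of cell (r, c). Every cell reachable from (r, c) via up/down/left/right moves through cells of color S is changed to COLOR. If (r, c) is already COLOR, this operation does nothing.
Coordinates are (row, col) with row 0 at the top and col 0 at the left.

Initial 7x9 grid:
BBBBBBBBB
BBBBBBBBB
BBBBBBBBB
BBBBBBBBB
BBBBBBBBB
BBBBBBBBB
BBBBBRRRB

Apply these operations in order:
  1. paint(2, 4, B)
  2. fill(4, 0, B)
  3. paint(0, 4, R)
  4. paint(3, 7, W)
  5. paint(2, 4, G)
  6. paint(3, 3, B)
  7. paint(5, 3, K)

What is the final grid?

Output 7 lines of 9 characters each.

Answer: BBBBRBBBB
BBBBBBBBB
BBBBGBBBB
BBBBBBBWB
BBBBBBBBB
BBBKBBBBB
BBBBBRRRB

Derivation:
After op 1 paint(2,4,B):
BBBBBBBBB
BBBBBBBBB
BBBBBBBBB
BBBBBBBBB
BBBBBBBBB
BBBBBBBBB
BBBBBRRRB
After op 2 fill(4,0,B) [0 cells changed]:
BBBBBBBBB
BBBBBBBBB
BBBBBBBBB
BBBBBBBBB
BBBBBBBBB
BBBBBBBBB
BBBBBRRRB
After op 3 paint(0,4,R):
BBBBRBBBB
BBBBBBBBB
BBBBBBBBB
BBBBBBBBB
BBBBBBBBB
BBBBBBBBB
BBBBBRRRB
After op 4 paint(3,7,W):
BBBBRBBBB
BBBBBBBBB
BBBBBBBBB
BBBBBBBWB
BBBBBBBBB
BBBBBBBBB
BBBBBRRRB
After op 5 paint(2,4,G):
BBBBRBBBB
BBBBBBBBB
BBBBGBBBB
BBBBBBBWB
BBBBBBBBB
BBBBBBBBB
BBBBBRRRB
After op 6 paint(3,3,B):
BBBBRBBBB
BBBBBBBBB
BBBBGBBBB
BBBBBBBWB
BBBBBBBBB
BBBBBBBBB
BBBBBRRRB
After op 7 paint(5,3,K):
BBBBRBBBB
BBBBBBBBB
BBBBGBBBB
BBBBBBBWB
BBBBBBBBB
BBBKBBBBB
BBBBBRRRB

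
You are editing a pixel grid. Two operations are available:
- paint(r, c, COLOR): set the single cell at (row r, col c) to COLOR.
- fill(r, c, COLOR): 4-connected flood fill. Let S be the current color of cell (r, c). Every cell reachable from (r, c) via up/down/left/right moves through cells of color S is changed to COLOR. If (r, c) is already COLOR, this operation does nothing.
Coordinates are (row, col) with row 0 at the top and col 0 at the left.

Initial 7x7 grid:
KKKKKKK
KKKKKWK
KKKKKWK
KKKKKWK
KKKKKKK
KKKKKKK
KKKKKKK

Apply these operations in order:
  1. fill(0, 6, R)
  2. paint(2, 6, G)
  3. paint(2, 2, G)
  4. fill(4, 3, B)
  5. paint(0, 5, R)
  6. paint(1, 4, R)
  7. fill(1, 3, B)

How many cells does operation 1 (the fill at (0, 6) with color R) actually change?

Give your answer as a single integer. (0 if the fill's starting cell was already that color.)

After op 1 fill(0,6,R) [46 cells changed]:
RRRRRRR
RRRRRWR
RRRRRWR
RRRRRWR
RRRRRRR
RRRRRRR
RRRRRRR

Answer: 46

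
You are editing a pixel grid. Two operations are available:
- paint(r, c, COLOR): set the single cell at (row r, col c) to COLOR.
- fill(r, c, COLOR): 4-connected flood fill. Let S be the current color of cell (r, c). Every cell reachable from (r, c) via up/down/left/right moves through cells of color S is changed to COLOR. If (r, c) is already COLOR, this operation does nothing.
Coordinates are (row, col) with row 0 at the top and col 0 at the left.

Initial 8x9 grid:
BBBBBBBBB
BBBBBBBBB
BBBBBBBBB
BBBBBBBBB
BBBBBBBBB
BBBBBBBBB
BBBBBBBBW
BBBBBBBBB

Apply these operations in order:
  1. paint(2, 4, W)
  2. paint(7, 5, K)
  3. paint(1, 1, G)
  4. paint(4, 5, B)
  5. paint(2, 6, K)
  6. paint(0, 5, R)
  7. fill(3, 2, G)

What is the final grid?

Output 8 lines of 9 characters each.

After op 1 paint(2,4,W):
BBBBBBBBB
BBBBBBBBB
BBBBWBBBB
BBBBBBBBB
BBBBBBBBB
BBBBBBBBB
BBBBBBBBW
BBBBBBBBB
After op 2 paint(7,5,K):
BBBBBBBBB
BBBBBBBBB
BBBBWBBBB
BBBBBBBBB
BBBBBBBBB
BBBBBBBBB
BBBBBBBBW
BBBBBKBBB
After op 3 paint(1,1,G):
BBBBBBBBB
BGBBBBBBB
BBBBWBBBB
BBBBBBBBB
BBBBBBBBB
BBBBBBBBB
BBBBBBBBW
BBBBBKBBB
After op 4 paint(4,5,B):
BBBBBBBBB
BGBBBBBBB
BBBBWBBBB
BBBBBBBBB
BBBBBBBBB
BBBBBBBBB
BBBBBBBBW
BBBBBKBBB
After op 5 paint(2,6,K):
BBBBBBBBB
BGBBBBBBB
BBBBWBKBB
BBBBBBBBB
BBBBBBBBB
BBBBBBBBB
BBBBBBBBW
BBBBBKBBB
After op 6 paint(0,5,R):
BBBBBRBBB
BGBBBBBBB
BBBBWBKBB
BBBBBBBBB
BBBBBBBBB
BBBBBBBBB
BBBBBBBBW
BBBBBKBBB
After op 7 fill(3,2,G) [66 cells changed]:
GGGGGRGGG
GGGGGGGGG
GGGGWGKGG
GGGGGGGGG
GGGGGGGGG
GGGGGGGGG
GGGGGGGGW
GGGGGKGGG

Answer: GGGGGRGGG
GGGGGGGGG
GGGGWGKGG
GGGGGGGGG
GGGGGGGGG
GGGGGGGGG
GGGGGGGGW
GGGGGKGGG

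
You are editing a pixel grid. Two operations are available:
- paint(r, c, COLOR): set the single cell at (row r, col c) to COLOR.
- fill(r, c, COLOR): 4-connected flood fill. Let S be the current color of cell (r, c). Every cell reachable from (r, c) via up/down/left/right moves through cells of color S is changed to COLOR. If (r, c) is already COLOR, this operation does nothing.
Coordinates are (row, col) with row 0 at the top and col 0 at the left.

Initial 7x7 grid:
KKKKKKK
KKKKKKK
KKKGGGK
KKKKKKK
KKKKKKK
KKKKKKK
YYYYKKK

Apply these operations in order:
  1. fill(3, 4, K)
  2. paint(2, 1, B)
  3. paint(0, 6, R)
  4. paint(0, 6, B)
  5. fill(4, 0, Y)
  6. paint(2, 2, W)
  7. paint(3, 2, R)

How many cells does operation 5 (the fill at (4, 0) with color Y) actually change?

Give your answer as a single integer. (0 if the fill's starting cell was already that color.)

After op 1 fill(3,4,K) [0 cells changed]:
KKKKKKK
KKKKKKK
KKKGGGK
KKKKKKK
KKKKKKK
KKKKKKK
YYYYKKK
After op 2 paint(2,1,B):
KKKKKKK
KKKKKKK
KBKGGGK
KKKKKKK
KKKKKKK
KKKKKKK
YYYYKKK
After op 3 paint(0,6,R):
KKKKKKR
KKKKKKK
KBKGGGK
KKKKKKK
KKKKKKK
KKKKKKK
YYYYKKK
After op 4 paint(0,6,B):
KKKKKKB
KKKKKKK
KBKGGGK
KKKKKKK
KKKKKKK
KKKKKKK
YYYYKKK
After op 5 fill(4,0,Y) [40 cells changed]:
YYYYYYB
YYYYYYY
YBYGGGY
YYYYYYY
YYYYYYY
YYYYYYY
YYYYYYY

Answer: 40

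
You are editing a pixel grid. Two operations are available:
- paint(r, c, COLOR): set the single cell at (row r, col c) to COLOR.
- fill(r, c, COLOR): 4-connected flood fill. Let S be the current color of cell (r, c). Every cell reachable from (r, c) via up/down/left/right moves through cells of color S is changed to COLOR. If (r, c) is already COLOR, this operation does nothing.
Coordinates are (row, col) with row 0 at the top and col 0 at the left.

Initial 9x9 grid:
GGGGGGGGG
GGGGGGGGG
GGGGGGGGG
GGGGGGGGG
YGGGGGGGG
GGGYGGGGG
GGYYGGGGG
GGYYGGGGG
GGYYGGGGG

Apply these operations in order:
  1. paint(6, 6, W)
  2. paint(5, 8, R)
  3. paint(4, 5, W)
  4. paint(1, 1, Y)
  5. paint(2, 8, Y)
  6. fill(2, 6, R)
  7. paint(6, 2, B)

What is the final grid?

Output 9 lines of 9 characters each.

After op 1 paint(6,6,W):
GGGGGGGGG
GGGGGGGGG
GGGGGGGGG
GGGGGGGGG
YGGGGGGGG
GGGYGGGGG
GGYYGGWGG
GGYYGGGGG
GGYYGGGGG
After op 2 paint(5,8,R):
GGGGGGGGG
GGGGGGGGG
GGGGGGGGG
GGGGGGGGG
YGGGGGGGG
GGGYGGGGR
GGYYGGWGG
GGYYGGGGG
GGYYGGGGG
After op 3 paint(4,5,W):
GGGGGGGGG
GGGGGGGGG
GGGGGGGGG
GGGGGGGGG
YGGGGWGGG
GGGYGGGGR
GGYYGGWGG
GGYYGGGGG
GGYYGGGGG
After op 4 paint(1,1,Y):
GGGGGGGGG
GYGGGGGGG
GGGGGGGGG
GGGGGGGGG
YGGGGWGGG
GGGYGGGGR
GGYYGGWGG
GGYYGGGGG
GGYYGGGGG
After op 5 paint(2,8,Y):
GGGGGGGGG
GYGGGGGGG
GGGGGGGGY
GGGGGGGGG
YGGGGWGGG
GGGYGGGGR
GGYYGGWGG
GGYYGGGGG
GGYYGGGGG
After op 6 fill(2,6,R) [68 cells changed]:
RRRRRRRRR
RYRRRRRRR
RRRRRRRRY
RRRRRRRRR
YRRRRWRRR
RRRYRRRRR
RRYYRRWRR
RRYYRRRRR
RRYYRRRRR
After op 7 paint(6,2,B):
RRRRRRRRR
RYRRRRRRR
RRRRRRRRY
RRRRRRRRR
YRRRRWRRR
RRRYRRRRR
RRBYRRWRR
RRYYRRRRR
RRYYRRRRR

Answer: RRRRRRRRR
RYRRRRRRR
RRRRRRRRY
RRRRRRRRR
YRRRRWRRR
RRRYRRRRR
RRBYRRWRR
RRYYRRRRR
RRYYRRRRR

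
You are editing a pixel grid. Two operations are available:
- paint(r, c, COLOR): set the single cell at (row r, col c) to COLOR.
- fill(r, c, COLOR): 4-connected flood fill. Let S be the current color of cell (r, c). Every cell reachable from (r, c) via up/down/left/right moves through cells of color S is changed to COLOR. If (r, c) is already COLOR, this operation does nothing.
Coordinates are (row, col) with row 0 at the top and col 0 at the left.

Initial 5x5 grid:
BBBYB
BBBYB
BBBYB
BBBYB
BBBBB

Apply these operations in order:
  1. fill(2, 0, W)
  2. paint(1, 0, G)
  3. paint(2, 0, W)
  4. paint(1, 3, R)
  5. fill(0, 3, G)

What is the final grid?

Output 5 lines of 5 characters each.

After op 1 fill(2,0,W) [21 cells changed]:
WWWYW
WWWYW
WWWYW
WWWYW
WWWWW
After op 2 paint(1,0,G):
WWWYW
GWWYW
WWWYW
WWWYW
WWWWW
After op 3 paint(2,0,W):
WWWYW
GWWYW
WWWYW
WWWYW
WWWWW
After op 4 paint(1,3,R):
WWWYW
GWWRW
WWWYW
WWWYW
WWWWW
After op 5 fill(0,3,G) [1 cells changed]:
WWWGW
GWWRW
WWWYW
WWWYW
WWWWW

Answer: WWWGW
GWWRW
WWWYW
WWWYW
WWWWW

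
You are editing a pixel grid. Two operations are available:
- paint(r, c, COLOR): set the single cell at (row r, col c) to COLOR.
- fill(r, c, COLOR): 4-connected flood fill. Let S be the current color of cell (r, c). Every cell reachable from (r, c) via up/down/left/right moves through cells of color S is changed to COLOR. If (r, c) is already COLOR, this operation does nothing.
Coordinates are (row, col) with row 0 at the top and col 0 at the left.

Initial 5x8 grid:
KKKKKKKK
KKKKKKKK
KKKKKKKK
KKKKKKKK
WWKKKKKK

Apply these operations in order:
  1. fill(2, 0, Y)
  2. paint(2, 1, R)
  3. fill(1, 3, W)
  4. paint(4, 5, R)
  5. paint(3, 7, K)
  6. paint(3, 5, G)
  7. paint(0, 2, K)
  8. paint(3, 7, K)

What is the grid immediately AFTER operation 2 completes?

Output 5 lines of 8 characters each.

After op 1 fill(2,0,Y) [38 cells changed]:
YYYYYYYY
YYYYYYYY
YYYYYYYY
YYYYYYYY
WWYYYYYY
After op 2 paint(2,1,R):
YYYYYYYY
YYYYYYYY
YRYYYYYY
YYYYYYYY
WWYYYYYY

Answer: YYYYYYYY
YYYYYYYY
YRYYYYYY
YYYYYYYY
WWYYYYYY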